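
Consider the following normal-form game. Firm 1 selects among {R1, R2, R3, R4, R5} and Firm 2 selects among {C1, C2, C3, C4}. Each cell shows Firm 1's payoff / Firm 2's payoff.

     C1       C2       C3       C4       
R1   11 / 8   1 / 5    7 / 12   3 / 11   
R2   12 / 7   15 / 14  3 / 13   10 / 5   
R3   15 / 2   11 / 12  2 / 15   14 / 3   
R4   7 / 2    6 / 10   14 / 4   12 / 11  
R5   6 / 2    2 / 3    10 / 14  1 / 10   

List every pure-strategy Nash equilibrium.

A profile is a Nash equilibrium when each player is best-responding to the other.
Firm 1's best responses — vs C1: R3 (payoff 15); vs C2: R2 (payoff 15); vs C3: R4 (payoff 14); vs C4: R3 (payoff 14).
Firm 2's best responses — vs R1: C3 (payoff 12); vs R2: C2 (payoff 14); vs R3: C3 (payoff 15); vs R4: C4 (payoff 11); vs R5: C3 (payoff 14).
The only mutual best response is (R2, C2); neither player gains by switching there.

(R2, C2)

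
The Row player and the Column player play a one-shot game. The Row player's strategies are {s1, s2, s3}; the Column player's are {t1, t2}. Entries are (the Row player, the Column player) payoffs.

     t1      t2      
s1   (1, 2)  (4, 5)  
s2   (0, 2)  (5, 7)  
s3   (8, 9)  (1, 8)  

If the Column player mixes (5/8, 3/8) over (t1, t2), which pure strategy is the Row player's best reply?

Compute the Row player's expected payoff from each pure strategy against the given mix.
s1: (5/8)·1 + (3/8)·4 = 17/8
s2: (5/8)·0 + (3/8)·5 = 15/8
s3: (5/8)·8 + (3/8)·1 = 43/8
Highest expected payoff is 43/8, from s3.

s3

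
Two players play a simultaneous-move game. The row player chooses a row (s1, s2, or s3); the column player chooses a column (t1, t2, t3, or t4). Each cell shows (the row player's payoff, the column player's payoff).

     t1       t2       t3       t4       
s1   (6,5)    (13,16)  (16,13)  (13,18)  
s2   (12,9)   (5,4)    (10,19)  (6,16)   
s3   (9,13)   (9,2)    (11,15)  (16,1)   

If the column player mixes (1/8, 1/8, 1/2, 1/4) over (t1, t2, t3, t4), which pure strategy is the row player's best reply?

The row player's best reply maximizes expected payoff against the mix.
s1: (1/8)·6 + (1/8)·13 + (1/2)·16 + (1/4)·13 = 109/8
s2: (1/8)·12 + (1/8)·5 + (1/2)·10 + (1/4)·6 = 69/8
s3: (1/8)·9 + (1/8)·9 + (1/2)·11 + (1/4)·16 = 47/4
Highest expected payoff is 109/8, from s1.

s1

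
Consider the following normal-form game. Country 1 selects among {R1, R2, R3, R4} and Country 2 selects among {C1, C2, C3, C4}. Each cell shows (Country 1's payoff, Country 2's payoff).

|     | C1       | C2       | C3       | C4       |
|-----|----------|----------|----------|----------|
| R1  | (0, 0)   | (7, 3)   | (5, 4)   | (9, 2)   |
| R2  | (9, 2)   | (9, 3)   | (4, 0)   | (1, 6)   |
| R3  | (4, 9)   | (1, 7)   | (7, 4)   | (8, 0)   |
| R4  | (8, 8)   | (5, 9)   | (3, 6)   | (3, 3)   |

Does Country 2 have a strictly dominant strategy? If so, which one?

Check whether one of Country 2's strategies beats all alternatives regardless of what the opponent does.
C1 is not dominant: against R1, C2 gives 3 > 0.
C2 is not dominant: against R1, C3 gives 4 > 3.
C3 is not dominant: against R2, C1 gives 2 > 0.
C4 is not dominant: against R1, C2 gives 3 > 2.
No single strategy is best against every opponent action.

No strictly dominant strategy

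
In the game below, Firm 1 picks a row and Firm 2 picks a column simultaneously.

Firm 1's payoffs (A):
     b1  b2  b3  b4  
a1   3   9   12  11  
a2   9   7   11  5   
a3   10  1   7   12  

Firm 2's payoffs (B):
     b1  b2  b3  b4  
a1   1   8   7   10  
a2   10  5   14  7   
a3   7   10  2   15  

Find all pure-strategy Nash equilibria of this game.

(a3, b4)

Find each player's best response to every opponent strategy; NE are the intersections.
Firm 1's best responses — vs b1: a3 (payoff 10); vs b2: a1 (payoff 9); vs b3: a1 (payoff 12); vs b4: a3 (payoff 12).
Firm 2's best responses — vs a1: b4 (payoff 10); vs a2: b3 (payoff 14); vs a3: b4 (payoff 15).
The only mutual best response is (a3, b4); neither player gains by switching there.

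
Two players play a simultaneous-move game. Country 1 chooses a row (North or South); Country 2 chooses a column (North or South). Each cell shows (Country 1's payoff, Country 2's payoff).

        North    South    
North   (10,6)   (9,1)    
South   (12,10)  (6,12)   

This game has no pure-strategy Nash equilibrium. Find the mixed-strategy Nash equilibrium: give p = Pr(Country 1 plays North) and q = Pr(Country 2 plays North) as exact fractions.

p = 2/7, q = 3/5

Each player's mixing probability is pinned down by making the *other* player indifferent.
Country 2 indifferent between North and South: p·6 + (1−p)·10 = p·1 + (1−p)·12 ⟹ 10 + (-4)p = 12 + (-11)p ⟹ p = 2/7.
Country 1 indifferent between North and South: q·10 + (1−q)·9 = q·12 + (1−q)·6 ⟹ 9 + 1q = 6 + 6q ⟹ q = 3/5.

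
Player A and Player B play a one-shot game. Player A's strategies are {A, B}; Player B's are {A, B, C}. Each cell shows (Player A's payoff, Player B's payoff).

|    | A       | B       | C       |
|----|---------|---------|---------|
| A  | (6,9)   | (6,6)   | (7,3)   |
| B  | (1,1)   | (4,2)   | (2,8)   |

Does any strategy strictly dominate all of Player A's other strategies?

A

A strategy is strictly dominant if it gives Player A a strictly higher payoff than every other strategy, against every choice by the opponent.
A strictly dominates: vs A: 6 > 1; vs B: 6 > 4; vs C: 7 > 2.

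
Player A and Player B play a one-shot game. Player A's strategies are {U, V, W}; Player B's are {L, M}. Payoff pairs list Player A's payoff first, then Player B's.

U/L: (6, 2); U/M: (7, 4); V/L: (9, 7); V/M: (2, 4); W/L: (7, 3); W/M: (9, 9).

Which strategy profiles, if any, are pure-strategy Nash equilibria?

(V, L) and (W, M)

Find each player's best response to every opponent strategy; NE are the intersections.
Player A's best responses — vs L: V (payoff 9); vs M: W (payoff 9).
Player B's best responses — vs U: M (payoff 4); vs V: L (payoff 7); vs W: M (payoff 9).
Mutual best responses occur at (V, L) and (W, M); at each, neither player gains by switching.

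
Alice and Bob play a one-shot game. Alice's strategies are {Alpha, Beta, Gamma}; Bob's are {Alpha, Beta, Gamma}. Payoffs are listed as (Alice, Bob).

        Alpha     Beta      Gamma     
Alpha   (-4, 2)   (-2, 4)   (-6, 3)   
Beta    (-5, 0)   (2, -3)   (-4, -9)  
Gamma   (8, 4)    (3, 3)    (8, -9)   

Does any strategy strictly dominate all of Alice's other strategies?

Gamma

A strategy is strictly dominant if it gives Alice a strictly higher payoff than every other strategy, against every choice by the opponent.
Gamma strictly dominates: vs Alpha: 8 > each of {-4, -5}; vs Beta: 3 > each of {-2, 2}; vs Gamma: 8 > each of {-6, -4}.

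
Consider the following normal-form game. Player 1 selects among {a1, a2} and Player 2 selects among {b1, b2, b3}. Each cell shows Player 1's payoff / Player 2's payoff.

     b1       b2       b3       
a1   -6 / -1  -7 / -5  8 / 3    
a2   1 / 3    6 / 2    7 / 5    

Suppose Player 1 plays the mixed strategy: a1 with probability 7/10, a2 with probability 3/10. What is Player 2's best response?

b3

Compute Player 2's expected payoff from each pure strategy against the given mix.
b1: (7/10)·(-1) + (3/10)·3 = 1/5
b2: (7/10)·(-5) + (3/10)·2 = -29/10
b3: (7/10)·3 + (3/10)·5 = 18/5
Highest expected payoff is 18/5, from b3.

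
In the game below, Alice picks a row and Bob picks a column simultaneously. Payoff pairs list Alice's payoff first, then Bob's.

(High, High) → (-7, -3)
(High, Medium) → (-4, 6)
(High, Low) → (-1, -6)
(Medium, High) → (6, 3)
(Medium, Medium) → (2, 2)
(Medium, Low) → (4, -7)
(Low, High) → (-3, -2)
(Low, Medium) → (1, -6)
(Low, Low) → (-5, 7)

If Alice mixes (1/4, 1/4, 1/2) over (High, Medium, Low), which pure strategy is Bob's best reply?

Bob's best reply maximizes expected payoff against the mix.
High: (1/4)·(-3) + (1/4)·3 + (1/2)·(-2) = -1
Medium: (1/4)·6 + (1/4)·2 + (1/2)·(-6) = -1
Low: (1/4)·(-6) + (1/4)·(-7) + (1/2)·7 = 1/4
Highest expected payoff is 1/4, from Low.

Low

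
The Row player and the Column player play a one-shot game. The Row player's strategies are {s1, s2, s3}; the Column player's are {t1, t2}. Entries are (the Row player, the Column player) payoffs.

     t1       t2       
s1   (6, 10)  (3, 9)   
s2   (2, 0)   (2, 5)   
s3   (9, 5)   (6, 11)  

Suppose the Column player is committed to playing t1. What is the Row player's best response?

s3

With the Column player fixed at t1, the Row player's payoffs are: s1 → 6, s2 → 2, s3 → 9.
The maximum is 9, achieved by s3.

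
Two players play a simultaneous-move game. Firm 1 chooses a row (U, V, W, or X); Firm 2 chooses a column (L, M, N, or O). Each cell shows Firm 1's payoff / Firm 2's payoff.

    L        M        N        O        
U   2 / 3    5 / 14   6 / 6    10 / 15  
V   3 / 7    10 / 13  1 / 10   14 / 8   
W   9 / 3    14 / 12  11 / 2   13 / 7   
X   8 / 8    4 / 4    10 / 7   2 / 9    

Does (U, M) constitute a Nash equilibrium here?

No

Holding Firm 2 at M: Firm 1 gets 5 from U but could get 14 by switching to W. Firm 1 has a profitable deviation.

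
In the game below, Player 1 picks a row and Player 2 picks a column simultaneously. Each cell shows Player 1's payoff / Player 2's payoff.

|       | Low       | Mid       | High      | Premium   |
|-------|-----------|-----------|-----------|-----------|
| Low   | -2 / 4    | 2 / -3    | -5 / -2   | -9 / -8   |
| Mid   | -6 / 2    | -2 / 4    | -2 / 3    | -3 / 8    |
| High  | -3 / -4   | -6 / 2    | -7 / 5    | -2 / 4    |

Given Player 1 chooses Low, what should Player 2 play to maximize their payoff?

Low

With Player 1 fixed at Low, Player 2's payoffs are: Low → 4, Mid → -3, High → -2, Premium → -8.
The maximum is 4, achieved by Low.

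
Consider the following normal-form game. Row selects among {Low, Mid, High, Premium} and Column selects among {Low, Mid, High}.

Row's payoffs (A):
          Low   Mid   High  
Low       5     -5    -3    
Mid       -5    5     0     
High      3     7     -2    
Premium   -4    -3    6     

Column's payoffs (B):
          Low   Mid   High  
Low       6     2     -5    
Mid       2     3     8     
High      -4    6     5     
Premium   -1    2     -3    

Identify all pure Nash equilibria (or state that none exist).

A profile is a Nash equilibrium when each player is best-responding to the other.
Row's best responses — vs Low: Low (payoff 5); vs Mid: High (payoff 7); vs High: Premium (payoff 6).
Column's best responses — vs Low: Low (payoff 6); vs Mid: High (payoff 8); vs High: Mid (payoff 6); vs Premium: Mid (payoff 2).
Mutual best responses occur at (Low, Low) and (High, Mid); at each, neither player gains by switching.

(Low, Low) and (High, Mid)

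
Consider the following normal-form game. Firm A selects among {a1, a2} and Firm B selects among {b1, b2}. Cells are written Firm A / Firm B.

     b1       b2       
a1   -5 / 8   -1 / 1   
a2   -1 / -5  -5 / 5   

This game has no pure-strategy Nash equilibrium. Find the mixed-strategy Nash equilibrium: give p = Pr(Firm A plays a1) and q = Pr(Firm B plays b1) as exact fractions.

p = 10/17, q = 1/2

Each player's mixing probability is pinned down by making the *other* player indifferent.
Firm B indifferent between b1 and b2: p·8 + (1−p)·(-5) = p·1 + (1−p)·5 ⟹ (-5) + 13p = 5 + (-4)p ⟹ p = 10/17.
Firm A indifferent between a1 and a2: q·(-5) + (1−q)·(-1) = q·(-1) + (1−q)·(-5) ⟹ (-1) + (-4)q = (-5) + 4q ⟹ q = 1/2.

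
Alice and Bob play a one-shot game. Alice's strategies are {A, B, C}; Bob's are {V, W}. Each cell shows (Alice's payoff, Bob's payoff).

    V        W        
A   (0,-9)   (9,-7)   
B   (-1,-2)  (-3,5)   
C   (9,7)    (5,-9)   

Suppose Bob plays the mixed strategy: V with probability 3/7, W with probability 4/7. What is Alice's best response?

C

Alice's best reply maximizes expected payoff against the mix.
A: (3/7)·0 + (4/7)·9 = 36/7
B: (3/7)·(-1) + (4/7)·(-3) = -15/7
C: (3/7)·9 + (4/7)·5 = 47/7
Highest expected payoff is 47/7, from C.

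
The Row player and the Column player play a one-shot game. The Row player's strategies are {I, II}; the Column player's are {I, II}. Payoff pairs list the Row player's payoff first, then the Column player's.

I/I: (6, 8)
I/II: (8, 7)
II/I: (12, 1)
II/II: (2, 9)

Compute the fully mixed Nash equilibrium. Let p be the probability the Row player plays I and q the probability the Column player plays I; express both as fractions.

p = 8/9, q = 1/2

In a mixed NE each player is indifferent between their pure strategies, so the opponent's mix sets the indifference.
The Column player indifferent between I and II: p·8 + (1−p)·1 = p·7 + (1−p)·9 ⟹ 1 + 7p = 9 + (-2)p ⟹ p = 8/9.
The Row player indifferent between I and II: q·6 + (1−q)·8 = q·12 + (1−q)·2 ⟹ 8 + (-2)q = 2 + 10q ⟹ q = 1/2.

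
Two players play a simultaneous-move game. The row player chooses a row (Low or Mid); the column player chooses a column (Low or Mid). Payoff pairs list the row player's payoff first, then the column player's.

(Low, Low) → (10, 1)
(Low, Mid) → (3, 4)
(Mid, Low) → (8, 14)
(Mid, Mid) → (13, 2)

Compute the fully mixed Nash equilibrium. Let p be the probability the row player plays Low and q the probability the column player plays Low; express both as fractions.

In a mixed NE each player is indifferent between their pure strategies, so the opponent's mix sets the indifference.
The column player indifferent between Low and Mid: p·1 + (1−p)·14 = p·4 + (1−p)·2 ⟹ 14 + (-13)p = 2 + 2p ⟹ p = 4/5.
The row player indifferent between Low and Mid: q·10 + (1−q)·3 = q·8 + (1−q)·13 ⟹ 3 + 7q = 13 + (-5)q ⟹ q = 5/6.

p = 4/5, q = 5/6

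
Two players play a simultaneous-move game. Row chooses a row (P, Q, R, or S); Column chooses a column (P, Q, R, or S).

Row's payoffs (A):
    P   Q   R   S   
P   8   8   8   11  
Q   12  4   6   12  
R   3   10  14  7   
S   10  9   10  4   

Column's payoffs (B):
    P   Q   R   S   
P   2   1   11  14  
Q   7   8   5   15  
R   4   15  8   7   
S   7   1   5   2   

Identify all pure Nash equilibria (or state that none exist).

Find each player's best response to every opponent strategy; NE are the intersections.
Row's best responses — vs P: Q (payoff 12); vs Q: R (payoff 10); vs R: R (payoff 14); vs S: Q (payoff 12).
Column's best responses — vs P: S (payoff 14); vs Q: S (payoff 15); vs R: Q (payoff 15); vs S: P (payoff 7).
Mutual best responses occur at (Q, S) and (R, Q); at each, neither player gains by switching.

(Q, S) and (R, Q)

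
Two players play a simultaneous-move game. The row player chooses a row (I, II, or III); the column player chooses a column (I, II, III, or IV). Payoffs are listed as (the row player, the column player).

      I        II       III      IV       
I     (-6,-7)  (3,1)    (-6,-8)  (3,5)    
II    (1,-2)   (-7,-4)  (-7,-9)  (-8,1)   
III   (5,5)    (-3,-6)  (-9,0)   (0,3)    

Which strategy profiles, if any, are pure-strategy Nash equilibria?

(I, IV) and (III, I)

Check mutual best responses: a cell is a NE iff neither player can gain by unilaterally deviating.
The row player's best responses — vs I: III (payoff 5); vs II: I (payoff 3); vs III: I (payoff -6); vs IV: I (payoff 3).
The column player's best responses — vs I: IV (payoff 5); vs II: IV (payoff 1); vs III: I (payoff 5).
Mutual best responses occur at (I, IV) and (III, I); at each, neither player gains by switching.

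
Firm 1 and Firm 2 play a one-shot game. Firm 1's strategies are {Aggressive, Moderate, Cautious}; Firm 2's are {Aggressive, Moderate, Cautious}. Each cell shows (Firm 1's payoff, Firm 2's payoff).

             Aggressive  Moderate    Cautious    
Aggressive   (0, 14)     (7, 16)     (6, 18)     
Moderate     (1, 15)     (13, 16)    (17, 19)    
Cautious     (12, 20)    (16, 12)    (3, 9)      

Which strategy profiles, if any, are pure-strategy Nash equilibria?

A profile is a Nash equilibrium when each player is best-responding to the other.
Firm 1's best responses — vs Aggressive: Cautious (payoff 12); vs Moderate: Cautious (payoff 16); vs Cautious: Moderate (payoff 17).
Firm 2's best responses — vs Aggressive: Cautious (payoff 18); vs Moderate: Cautious (payoff 19); vs Cautious: Aggressive (payoff 20).
Mutual best responses occur at (Moderate, Cautious) and (Cautious, Aggressive); at each, neither player gains by switching.

(Moderate, Cautious) and (Cautious, Aggressive)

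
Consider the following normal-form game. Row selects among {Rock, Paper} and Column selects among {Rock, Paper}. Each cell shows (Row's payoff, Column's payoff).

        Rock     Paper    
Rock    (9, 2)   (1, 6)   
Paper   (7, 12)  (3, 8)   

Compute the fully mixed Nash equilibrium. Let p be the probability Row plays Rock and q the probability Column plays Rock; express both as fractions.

p = 1/2, q = 1/2

Each player's mixing probability is pinned down by making the *other* player indifferent.
Column indifferent between Rock and Paper: p·2 + (1−p)·12 = p·6 + (1−p)·8 ⟹ 12 + (-10)p = 8 + (-2)p ⟹ p = 1/2.
Row indifferent between Rock and Paper: q·9 + (1−q)·1 = q·7 + (1−q)·3 ⟹ 1 + 8q = 3 + 4q ⟹ q = 1/2.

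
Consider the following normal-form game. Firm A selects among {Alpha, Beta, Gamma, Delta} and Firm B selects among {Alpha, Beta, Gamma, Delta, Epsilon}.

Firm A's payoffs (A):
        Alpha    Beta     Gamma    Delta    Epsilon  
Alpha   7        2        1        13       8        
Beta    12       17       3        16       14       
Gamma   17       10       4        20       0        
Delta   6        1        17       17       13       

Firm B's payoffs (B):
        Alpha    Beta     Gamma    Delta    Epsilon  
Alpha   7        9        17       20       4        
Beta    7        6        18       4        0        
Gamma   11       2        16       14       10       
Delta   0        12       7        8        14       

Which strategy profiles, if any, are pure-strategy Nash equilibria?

There is no pure-strategy Nash equilibrium

Check mutual best responses: a cell is a NE iff neither player can gain by unilaterally deviating.
Firm A's best responses — vs Alpha: Gamma (payoff 17); vs Beta: Beta (payoff 17); vs Gamma: Delta (payoff 17); vs Delta: Gamma (payoff 20); vs Epsilon: Beta (payoff 14).
Firm B's best responses — vs Alpha: Delta (payoff 20); vs Beta: Gamma (payoff 18); vs Gamma: Gamma (payoff 16); vs Delta: Epsilon (payoff 14).
No cell has both players best-responding. For instance, Firm A's best reply to Gamma is Delta, but against Delta Firm B prefers Epsilon over Gamma.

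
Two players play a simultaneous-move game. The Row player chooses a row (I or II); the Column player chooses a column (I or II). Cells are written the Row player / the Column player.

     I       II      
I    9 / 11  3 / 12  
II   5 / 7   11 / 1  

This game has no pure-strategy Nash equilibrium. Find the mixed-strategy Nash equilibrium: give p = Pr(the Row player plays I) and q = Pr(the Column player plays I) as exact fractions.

p = 6/7, q = 2/3

Each player's mixing probability is pinned down by making the *other* player indifferent.
The Column player indifferent between I and II: p·11 + (1−p)·7 = p·12 + (1−p)·1 ⟹ 7 + 4p = 1 + 11p ⟹ p = 6/7.
The Row player indifferent between I and II: q·9 + (1−q)·3 = q·5 + (1−q)·11 ⟹ 3 + 6q = 11 + (-6)q ⟹ q = 2/3.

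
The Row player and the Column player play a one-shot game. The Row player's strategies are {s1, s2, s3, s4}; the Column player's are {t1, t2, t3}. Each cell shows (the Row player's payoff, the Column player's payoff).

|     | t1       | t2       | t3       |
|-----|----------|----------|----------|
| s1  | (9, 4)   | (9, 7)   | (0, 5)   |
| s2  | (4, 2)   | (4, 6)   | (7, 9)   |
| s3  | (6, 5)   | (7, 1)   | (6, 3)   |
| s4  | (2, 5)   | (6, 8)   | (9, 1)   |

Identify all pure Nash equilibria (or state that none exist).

Find each player's best response to every opponent strategy; NE are the intersections.
The Row player's best responses — vs t1: s1 (payoff 9); vs t2: s1 (payoff 9); vs t3: s4 (payoff 9).
The Column player's best responses — vs s1: t2 (payoff 7); vs s2: t3 (payoff 9); vs s3: t1 (payoff 5); vs s4: t2 (payoff 8).
The only mutual best response is (s1, t2); neither player gains by switching there.

(s1, t2)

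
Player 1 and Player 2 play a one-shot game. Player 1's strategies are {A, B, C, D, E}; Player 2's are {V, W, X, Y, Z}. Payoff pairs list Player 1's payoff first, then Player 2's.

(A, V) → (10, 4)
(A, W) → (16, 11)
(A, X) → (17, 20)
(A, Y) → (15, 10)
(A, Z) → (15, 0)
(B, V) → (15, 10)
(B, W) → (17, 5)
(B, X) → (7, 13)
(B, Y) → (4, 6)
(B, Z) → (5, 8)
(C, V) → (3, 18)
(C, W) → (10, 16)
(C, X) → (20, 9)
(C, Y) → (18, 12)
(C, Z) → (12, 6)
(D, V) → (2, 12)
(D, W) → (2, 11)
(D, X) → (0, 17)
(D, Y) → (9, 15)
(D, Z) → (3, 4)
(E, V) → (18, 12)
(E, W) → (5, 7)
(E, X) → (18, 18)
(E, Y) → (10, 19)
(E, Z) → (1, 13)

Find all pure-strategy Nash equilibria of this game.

There is no pure-strategy Nash equilibrium

Find each player's best response to every opponent strategy; NE are the intersections.
Player 1's best responses — vs V: E (payoff 18); vs W: B (payoff 17); vs X: C (payoff 20); vs Y: C (payoff 18); vs Z: A (payoff 15).
Player 2's best responses — vs A: X (payoff 20); vs B: X (payoff 13); vs C: V (payoff 18); vs D: X (payoff 17); vs E: Y (payoff 19).
No cell has both players best-responding. For instance, Player 1's best reply to Y is C, but against C Player 2 prefers V over Y.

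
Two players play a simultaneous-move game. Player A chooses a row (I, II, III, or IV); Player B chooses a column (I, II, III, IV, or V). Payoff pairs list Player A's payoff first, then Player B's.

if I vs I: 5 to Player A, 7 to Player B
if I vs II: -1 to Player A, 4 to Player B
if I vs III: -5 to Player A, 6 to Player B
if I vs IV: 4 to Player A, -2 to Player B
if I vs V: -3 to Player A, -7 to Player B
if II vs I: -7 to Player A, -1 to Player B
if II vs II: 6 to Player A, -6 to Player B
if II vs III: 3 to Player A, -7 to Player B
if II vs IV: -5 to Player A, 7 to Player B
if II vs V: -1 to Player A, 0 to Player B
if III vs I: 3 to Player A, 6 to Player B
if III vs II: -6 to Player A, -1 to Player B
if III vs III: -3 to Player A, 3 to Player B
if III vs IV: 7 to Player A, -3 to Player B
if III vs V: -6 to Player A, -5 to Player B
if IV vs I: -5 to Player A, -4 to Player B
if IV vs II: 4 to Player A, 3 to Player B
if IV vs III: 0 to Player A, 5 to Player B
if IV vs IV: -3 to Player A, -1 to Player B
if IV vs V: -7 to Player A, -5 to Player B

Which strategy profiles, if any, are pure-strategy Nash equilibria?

(I, I)

Check mutual best responses: a cell is a NE iff neither player can gain by unilaterally deviating.
Player A's best responses — vs I: I (payoff 5); vs II: II (payoff 6); vs III: II (payoff 3); vs IV: III (payoff 7); vs V: II (payoff -1).
Player B's best responses — vs I: I (payoff 7); vs II: IV (payoff 7); vs III: I (payoff 6); vs IV: III (payoff 5).
The only mutual best response is (I, I); neither player gains by switching there.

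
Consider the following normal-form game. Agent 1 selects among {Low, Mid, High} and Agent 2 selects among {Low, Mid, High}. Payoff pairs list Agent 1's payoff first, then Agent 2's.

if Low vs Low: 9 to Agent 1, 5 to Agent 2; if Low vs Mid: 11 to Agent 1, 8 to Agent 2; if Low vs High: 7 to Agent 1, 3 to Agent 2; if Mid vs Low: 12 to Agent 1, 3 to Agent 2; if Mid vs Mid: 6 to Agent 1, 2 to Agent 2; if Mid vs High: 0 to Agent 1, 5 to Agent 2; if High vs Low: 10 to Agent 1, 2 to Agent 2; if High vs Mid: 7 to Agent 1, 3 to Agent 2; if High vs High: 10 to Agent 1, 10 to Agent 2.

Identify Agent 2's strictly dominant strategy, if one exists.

None

Check whether one of Agent 2's strategies beats all alternatives regardless of what the opponent does.
Low is not dominant: against Low, Mid gives 8 > 5.
Mid is not dominant: against Mid, Low gives 3 > 2.
High is not dominant: against Low, Low gives 5 > 3.
No single strategy is best against every opponent action.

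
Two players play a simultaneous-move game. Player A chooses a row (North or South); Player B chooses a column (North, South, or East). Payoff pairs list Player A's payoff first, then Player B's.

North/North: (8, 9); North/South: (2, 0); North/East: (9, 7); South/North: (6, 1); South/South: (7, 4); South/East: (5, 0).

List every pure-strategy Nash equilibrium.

Check mutual best responses: a cell is a NE iff neither player can gain by unilaterally deviating.
Player A's best responses — vs North: North (payoff 8); vs South: South (payoff 7); vs East: North (payoff 9).
Player B's best responses — vs North: North (payoff 9); vs South: South (payoff 4).
Mutual best responses occur at (North, North) and (South, South); at each, neither player gains by switching.

(North, North) and (South, South)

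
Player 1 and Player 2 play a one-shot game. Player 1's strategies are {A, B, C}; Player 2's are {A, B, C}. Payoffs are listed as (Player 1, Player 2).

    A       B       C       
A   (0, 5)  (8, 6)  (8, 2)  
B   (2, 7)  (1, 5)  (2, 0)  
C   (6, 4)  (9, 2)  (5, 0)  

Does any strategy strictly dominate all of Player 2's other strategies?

Check whether one of Player 2's strategies beats all alternatives regardless of what the opponent does.
A is not dominant: against A, B gives 6 > 5.
B is not dominant: against B, A gives 7 > 5.
C is not dominant: against A, A gives 5 > 2.
No single strategy is best against every opponent action.

None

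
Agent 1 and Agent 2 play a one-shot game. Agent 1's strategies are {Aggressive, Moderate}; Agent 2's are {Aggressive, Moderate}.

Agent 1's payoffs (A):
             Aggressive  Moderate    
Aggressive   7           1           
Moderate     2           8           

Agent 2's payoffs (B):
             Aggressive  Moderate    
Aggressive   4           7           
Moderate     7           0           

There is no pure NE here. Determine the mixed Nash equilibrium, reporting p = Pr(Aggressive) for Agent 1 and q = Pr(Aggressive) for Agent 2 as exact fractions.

In a mixed NE each player is indifferent between their pure strategies, so the opponent's mix sets the indifference.
Agent 2 indifferent between Aggressive and Moderate: p·4 + (1−p)·7 = p·7 + (1−p)·0 ⟹ 7 + (-3)p = 0 + 7p ⟹ p = 7/10.
Agent 1 indifferent between Aggressive and Moderate: q·7 + (1−q)·1 = q·2 + (1−q)·8 ⟹ 1 + 6q = 8 + (-6)q ⟹ q = 7/12.

p = 7/10, q = 7/12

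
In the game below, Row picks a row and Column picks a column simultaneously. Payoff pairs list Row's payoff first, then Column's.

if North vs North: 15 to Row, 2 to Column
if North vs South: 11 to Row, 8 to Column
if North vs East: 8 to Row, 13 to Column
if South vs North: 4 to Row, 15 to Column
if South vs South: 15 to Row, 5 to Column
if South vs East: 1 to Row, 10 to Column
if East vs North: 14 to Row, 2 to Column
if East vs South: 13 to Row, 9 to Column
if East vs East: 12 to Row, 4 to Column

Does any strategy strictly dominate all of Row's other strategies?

No strictly dominant strategy

Check whether one of Row's strategies beats all alternatives regardless of what the opponent does.
North is not dominant: against South, South gives 15 > 11.
South is not dominant: against North, North gives 15 > 4.
East is not dominant: against North, North gives 15 > 14.
No single strategy is best against every opponent action.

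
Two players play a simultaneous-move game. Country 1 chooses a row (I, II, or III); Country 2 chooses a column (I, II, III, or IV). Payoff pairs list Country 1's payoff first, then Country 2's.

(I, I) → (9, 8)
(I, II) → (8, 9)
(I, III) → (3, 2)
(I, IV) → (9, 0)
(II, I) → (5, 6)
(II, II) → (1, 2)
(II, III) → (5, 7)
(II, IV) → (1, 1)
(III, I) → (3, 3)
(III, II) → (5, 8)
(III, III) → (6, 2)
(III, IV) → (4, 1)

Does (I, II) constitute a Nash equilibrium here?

Holding Country 2 at II: Country 1 gets 8 from I, versus 1 from II, 5 from III. No profitable deviation for Country 1.
Holding Country 1 at I: Country 2 gets 9 from II, versus 8 from I, 2 from III, 0 from IV. No profitable deviation for Country 2 either.

Yes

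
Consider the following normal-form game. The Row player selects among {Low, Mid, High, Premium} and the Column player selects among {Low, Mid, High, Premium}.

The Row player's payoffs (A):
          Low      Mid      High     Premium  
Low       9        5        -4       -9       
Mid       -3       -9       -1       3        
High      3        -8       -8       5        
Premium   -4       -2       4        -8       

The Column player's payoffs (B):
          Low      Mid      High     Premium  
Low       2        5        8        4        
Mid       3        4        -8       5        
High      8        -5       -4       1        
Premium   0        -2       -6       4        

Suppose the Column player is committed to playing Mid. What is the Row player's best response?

With the Column player fixed at Mid, the Row player's payoffs are: Low → 5, Mid → -9, High → -8, Premium → -2.
The maximum is 5, achieved by Low.

Low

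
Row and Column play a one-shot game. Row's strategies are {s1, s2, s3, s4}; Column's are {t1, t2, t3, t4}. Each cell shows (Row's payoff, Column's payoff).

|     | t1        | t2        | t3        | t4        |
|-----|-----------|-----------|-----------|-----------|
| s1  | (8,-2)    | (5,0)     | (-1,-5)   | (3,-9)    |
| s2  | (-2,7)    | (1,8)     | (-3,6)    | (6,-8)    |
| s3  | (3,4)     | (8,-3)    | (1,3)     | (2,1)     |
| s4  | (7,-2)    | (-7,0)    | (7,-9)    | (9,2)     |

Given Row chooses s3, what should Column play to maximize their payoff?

t1

With Row fixed at s3, Column's payoffs are: t1 → 4, t2 → -3, t3 → 3, t4 → 1.
The maximum is 4, achieved by t1.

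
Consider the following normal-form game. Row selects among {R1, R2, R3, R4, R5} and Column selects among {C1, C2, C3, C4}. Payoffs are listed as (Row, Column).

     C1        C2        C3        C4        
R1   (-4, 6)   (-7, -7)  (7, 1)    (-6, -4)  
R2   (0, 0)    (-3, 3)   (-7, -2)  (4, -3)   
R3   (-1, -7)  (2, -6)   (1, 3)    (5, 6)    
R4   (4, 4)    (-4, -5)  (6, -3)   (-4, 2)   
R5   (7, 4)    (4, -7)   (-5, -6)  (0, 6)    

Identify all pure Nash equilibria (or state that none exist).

Check mutual best responses: a cell is a NE iff neither player can gain by unilaterally deviating.
Row's best responses — vs C1: R5 (payoff 7); vs C2: R5 (payoff 4); vs C3: R1 (payoff 7); vs C4: R3 (payoff 5).
Column's best responses — vs R1: C1 (payoff 6); vs R2: C2 (payoff 3); vs R3: C4 (payoff 6); vs R4: C1 (payoff 4); vs R5: C4 (payoff 6).
The only mutual best response is (R3, C4); neither player gains by switching there.

(R3, C4)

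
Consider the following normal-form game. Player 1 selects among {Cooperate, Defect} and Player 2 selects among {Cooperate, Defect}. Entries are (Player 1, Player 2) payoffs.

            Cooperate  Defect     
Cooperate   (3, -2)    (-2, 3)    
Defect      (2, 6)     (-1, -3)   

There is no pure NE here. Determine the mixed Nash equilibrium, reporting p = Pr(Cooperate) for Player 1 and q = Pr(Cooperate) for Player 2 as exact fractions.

p = 9/14, q = 1/2

Each player's mixing probability is pinned down by making the *other* player indifferent.
Player 2 indifferent between Cooperate and Defect: p·(-2) + (1−p)·6 = p·3 + (1−p)·(-3) ⟹ 6 + (-8)p = (-3) + 6p ⟹ p = 9/14.
Player 1 indifferent between Cooperate and Defect: q·3 + (1−q)·(-2) = q·2 + (1−q)·(-1) ⟹ (-2) + 5q = (-1) + 3q ⟹ q = 1/2.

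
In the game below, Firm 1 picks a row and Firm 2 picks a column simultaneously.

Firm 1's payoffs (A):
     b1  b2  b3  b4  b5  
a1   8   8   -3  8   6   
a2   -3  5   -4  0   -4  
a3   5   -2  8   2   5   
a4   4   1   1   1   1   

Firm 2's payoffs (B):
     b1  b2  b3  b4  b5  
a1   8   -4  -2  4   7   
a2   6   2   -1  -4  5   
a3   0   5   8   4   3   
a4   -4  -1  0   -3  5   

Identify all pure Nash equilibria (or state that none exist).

(a1, b1) and (a3, b3)

Find each player's best response to every opponent strategy; NE are the intersections.
Firm 1's best responses — vs b1: a1 (payoff 8); vs b2: a1 (payoff 8); vs b3: a3 (payoff 8); vs b4: a1 (payoff 8); vs b5: a1 (payoff 6).
Firm 2's best responses — vs a1: b1 (payoff 8); vs a2: b1 (payoff 6); vs a3: b3 (payoff 8); vs a4: b5 (payoff 5).
Mutual best responses occur at (a1, b1) and (a3, b3); at each, neither player gains by switching.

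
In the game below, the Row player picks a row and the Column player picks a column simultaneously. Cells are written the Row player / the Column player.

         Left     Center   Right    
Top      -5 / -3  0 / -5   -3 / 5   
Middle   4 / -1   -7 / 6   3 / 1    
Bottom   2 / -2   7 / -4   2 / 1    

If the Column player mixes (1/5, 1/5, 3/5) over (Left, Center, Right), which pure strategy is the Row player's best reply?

Bottom

The Row player's best reply maximizes expected payoff against the mix.
Top: (1/5)·(-5) + (1/5)·0 + (3/5)·(-3) = -14/5
Middle: (1/5)·4 + (1/5)·(-7) + (3/5)·3 = 6/5
Bottom: (1/5)·2 + (1/5)·7 + (3/5)·2 = 3
Highest expected payoff is 3, from Bottom.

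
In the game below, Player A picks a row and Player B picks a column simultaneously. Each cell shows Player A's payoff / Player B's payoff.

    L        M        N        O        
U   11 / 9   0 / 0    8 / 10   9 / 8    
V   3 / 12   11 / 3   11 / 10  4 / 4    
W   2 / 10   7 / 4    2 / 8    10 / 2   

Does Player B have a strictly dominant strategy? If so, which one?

No strictly dominant strategy

Check whether one of Player B's strategies beats all alternatives regardless of what the opponent does.
L is not dominant: against U, N gives 10 > 9.
M is not dominant: against U, L gives 9 > 0.
N is not dominant: against V, L gives 12 > 10.
O is not dominant: against U, L gives 9 > 8.
No single strategy is best against every opponent action.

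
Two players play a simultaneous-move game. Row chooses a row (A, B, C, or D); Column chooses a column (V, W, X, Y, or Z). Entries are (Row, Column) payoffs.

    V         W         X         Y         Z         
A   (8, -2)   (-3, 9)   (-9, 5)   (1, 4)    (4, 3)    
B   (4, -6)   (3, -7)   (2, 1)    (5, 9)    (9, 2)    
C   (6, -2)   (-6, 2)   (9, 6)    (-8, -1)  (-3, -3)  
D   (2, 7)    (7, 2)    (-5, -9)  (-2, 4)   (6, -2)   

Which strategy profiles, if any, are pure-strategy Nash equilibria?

A profile is a Nash equilibrium when each player is best-responding to the other.
Row's best responses — vs V: A (payoff 8); vs W: D (payoff 7); vs X: C (payoff 9); vs Y: B (payoff 5); vs Z: B (payoff 9).
Column's best responses — vs A: W (payoff 9); vs B: Y (payoff 9); vs C: X (payoff 6); vs D: V (payoff 7).
Mutual best responses occur at (B, Y) and (C, X); at each, neither player gains by switching.

(B, Y) and (C, X)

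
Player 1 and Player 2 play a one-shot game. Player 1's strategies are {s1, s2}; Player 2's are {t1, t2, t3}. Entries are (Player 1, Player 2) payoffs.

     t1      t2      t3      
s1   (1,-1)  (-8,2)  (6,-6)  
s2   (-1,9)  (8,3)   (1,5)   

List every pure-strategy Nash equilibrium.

No pure-strategy Nash equilibrium

Find each player's best response to every opponent strategy; NE are the intersections.
Player 1's best responses — vs t1: s1 (payoff 1); vs t2: s2 (payoff 8); vs t3: s1 (payoff 6).
Player 2's best responses — vs s1: t2 (payoff 2); vs s2: t1 (payoff 9).
No cell has both players best-responding. For instance, Player 1's best reply to t2 is s2, but against s2 Player 2 prefers t1 over t2.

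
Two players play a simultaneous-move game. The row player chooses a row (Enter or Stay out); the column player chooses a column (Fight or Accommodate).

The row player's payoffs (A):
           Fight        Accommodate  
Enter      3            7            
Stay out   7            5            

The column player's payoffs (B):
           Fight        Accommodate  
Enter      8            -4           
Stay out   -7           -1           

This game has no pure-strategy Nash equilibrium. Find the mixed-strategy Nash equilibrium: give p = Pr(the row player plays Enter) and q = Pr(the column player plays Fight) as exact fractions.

p = 1/3, q = 1/3

Each player's mixing probability is pinned down by making the *other* player indifferent.
The column player indifferent between Fight and Accommodate: p·8 + (1−p)·(-7) = p·(-4) + (1−p)·(-1) ⟹ (-7) + 15p = (-1) + (-3)p ⟹ p = 1/3.
The row player indifferent between Enter and Stay out: q·3 + (1−q)·7 = q·7 + (1−q)·5 ⟹ 7 + (-4)q = 5 + 2q ⟹ q = 1/3.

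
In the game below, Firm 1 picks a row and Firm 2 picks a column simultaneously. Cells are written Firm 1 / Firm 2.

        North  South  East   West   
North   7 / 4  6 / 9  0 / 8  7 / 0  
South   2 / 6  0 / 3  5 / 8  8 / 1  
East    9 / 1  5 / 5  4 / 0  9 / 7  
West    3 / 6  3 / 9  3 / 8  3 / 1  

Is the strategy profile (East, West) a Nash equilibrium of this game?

Yes

Holding Firm 2 at West: Firm 1 gets 9 from East, versus 7 from North, 8 from South, 3 from West. No profitable deviation for Firm 1.
Holding Firm 1 at East: Firm 2 gets 7 from West, versus 1 from North, 5 from South, 0 from East. No profitable deviation for Firm 2 either.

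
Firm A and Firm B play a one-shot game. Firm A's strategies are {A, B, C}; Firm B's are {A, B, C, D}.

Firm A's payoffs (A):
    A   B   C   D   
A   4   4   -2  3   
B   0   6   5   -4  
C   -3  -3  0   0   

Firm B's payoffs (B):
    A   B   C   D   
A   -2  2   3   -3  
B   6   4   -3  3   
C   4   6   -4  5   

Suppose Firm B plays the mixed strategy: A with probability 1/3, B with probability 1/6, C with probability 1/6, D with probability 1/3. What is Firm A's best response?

A

Firm A's best reply maximizes expected payoff against the mix.
A: (1/3)·4 + (1/6)·4 + (1/6)·(-2) + (1/3)·3 = 8/3
B: (1/3)·0 + (1/6)·6 + (1/6)·5 + (1/3)·(-4) = 1/2
C: (1/3)·(-3) + (1/6)·(-3) + (1/6)·0 + (1/3)·0 = -3/2
Highest expected payoff is 8/3, from A.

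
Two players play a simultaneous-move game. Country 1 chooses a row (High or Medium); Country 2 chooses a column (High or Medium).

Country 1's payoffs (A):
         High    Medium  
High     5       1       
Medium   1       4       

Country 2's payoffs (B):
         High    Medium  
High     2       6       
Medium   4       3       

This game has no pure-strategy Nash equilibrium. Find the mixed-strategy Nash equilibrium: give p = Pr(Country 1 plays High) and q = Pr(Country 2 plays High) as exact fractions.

Each player's mixing probability is pinned down by making the *other* player indifferent.
Country 2 indifferent between High and Medium: p·2 + (1−p)·4 = p·6 + (1−p)·3 ⟹ 4 + (-2)p = 3 + 3p ⟹ p = 1/5.
Country 1 indifferent between High and Medium: q·5 + (1−q)·1 = q·1 + (1−q)·4 ⟹ 1 + 4q = 4 + (-3)q ⟹ q = 3/7.

p = 1/5, q = 3/7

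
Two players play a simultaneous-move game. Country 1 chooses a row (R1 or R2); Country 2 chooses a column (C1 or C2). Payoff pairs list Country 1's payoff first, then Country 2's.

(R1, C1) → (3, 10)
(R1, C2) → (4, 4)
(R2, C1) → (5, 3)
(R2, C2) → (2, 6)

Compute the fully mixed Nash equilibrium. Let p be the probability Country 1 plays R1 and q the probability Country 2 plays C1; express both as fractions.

In a mixed NE each player is indifferent between their pure strategies, so the opponent's mix sets the indifference.
Country 2 indifferent between C1 and C2: p·10 + (1−p)·3 = p·4 + (1−p)·6 ⟹ 3 + 7p = 6 + (-2)p ⟹ p = 1/3.
Country 1 indifferent between R1 and R2: q·3 + (1−q)·4 = q·5 + (1−q)·2 ⟹ 4 + (-1)q = 2 + 3q ⟹ q = 1/2.

p = 1/3, q = 1/2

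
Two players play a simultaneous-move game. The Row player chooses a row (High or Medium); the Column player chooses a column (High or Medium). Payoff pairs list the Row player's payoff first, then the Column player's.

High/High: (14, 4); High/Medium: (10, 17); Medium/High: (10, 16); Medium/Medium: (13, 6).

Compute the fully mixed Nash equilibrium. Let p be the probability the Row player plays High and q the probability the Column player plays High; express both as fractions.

p = 10/23, q = 3/7

In a mixed NE each player is indifferent between their pure strategies, so the opponent's mix sets the indifference.
The Column player indifferent between High and Medium: p·4 + (1−p)·16 = p·17 + (1−p)·6 ⟹ 16 + (-12)p = 6 + 11p ⟹ p = 10/23.
The Row player indifferent between High and Medium: q·14 + (1−q)·10 = q·10 + (1−q)·13 ⟹ 10 + 4q = 13 + (-3)q ⟹ q = 3/7.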